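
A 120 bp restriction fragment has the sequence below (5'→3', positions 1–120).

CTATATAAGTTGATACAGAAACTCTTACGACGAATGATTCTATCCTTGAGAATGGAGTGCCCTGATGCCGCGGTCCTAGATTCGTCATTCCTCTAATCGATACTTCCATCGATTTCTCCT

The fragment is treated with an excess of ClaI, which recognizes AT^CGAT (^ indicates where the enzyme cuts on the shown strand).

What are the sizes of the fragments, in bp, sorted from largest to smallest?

97, 12, 11 bp

ClaI sites (ATCGAT) start at positions 96, 108.
ClaI cuts after base 2 of each site, so after positions 97, 109.
Linear molecule, 2 cuts → 3 fragments:
  1–97 → 97 bp
  98–109 → 12 bp
  110–120 → 11 bp
Sorted largest to smallest: 97, 12, 11 bp.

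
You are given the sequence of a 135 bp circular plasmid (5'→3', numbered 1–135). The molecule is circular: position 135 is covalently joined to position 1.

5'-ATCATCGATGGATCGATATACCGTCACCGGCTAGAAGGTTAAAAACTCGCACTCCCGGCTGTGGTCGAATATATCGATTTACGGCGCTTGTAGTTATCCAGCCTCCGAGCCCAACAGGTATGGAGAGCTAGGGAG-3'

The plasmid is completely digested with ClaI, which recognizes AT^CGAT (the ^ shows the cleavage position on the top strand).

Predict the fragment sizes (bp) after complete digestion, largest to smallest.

ClaI sites (ATCGAT) start at positions 4, 12, 73.
ClaI cuts after base 2 of each site, so after positions 5, 13, 74.
Circular molecule, 3 cuts → 3 fragments:
  6–13 → 8 bp
  14–74 → 61 bp
  75–135 then 1–5 → 61 + 5 = 66 bp
Sorted largest to smallest: 66, 61, 8 bp.

66, 61, 8 bp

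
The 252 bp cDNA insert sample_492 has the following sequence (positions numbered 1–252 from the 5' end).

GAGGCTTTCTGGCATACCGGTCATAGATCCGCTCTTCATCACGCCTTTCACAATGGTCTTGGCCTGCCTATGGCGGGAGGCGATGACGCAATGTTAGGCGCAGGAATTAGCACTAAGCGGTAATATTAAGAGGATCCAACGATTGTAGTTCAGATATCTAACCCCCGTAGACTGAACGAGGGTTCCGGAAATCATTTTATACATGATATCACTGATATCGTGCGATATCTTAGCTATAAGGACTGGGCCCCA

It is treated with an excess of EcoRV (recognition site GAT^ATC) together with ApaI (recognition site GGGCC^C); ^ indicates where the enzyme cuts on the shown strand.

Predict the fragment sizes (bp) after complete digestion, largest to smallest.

155, 52, 23, 10, 9, 3 bp

EcoRV sites (GATATC) start at positions 153, 205, 214, 224.
EcoRV cuts after base 3 of each site, so after positions 155, 207, 216, 226.
The ApaI site (GGGCCC) starts at position 245.
ApaI cuts after base 5 of each site (before the last base), so after position 249.
Combined cut positions: 155, 207, 216, 226, 249.
Linear molecule, 5 cuts → 6 fragments:
  1–155 → 155 bp
  156–207 → 52 bp
  208–216 → 9 bp
  217–226 → 10 bp
  227–249 → 23 bp
  250–252 → 3 bp
Sorted largest to smallest: 155, 52, 23, 10, 9, 3 bp.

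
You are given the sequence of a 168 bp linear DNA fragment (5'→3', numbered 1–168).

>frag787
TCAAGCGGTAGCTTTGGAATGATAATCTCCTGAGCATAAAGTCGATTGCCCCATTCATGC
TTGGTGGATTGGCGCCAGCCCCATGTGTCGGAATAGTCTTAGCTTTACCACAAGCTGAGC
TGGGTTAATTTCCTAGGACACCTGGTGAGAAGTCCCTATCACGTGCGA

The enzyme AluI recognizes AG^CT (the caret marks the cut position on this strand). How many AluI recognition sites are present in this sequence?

4

AGCT occurs starting at positions 10, 101, 113, 118.
AluI cuts at 4 sites.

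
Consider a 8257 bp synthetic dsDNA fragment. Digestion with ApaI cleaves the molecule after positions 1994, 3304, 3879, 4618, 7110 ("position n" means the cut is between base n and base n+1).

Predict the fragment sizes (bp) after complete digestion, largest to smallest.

2492, 1994, 1310, 1147, 739, 575 bp

Linear molecule, 5 cuts → 6 fragments:
  1994 − 0 = 1994 bp
  3304 − 1994 = 1310 bp
  3879 − 3304 = 575 bp
  4618 − 3879 = 739 bp
  7110 − 4618 = 2492 bp
  8257 − 7110 = 1147 bp
Sorted largest to smallest: 2492, 1994, 1310, 1147, 739, 575 bp.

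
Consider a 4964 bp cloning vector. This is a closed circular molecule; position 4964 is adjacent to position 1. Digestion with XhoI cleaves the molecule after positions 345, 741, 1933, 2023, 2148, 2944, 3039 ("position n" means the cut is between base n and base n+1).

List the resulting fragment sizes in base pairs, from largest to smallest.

2270, 1192, 796, 396, 125, 95, 90 bp

Circular molecule, 7 cuts → 7 fragments:
  741 − 345 = 396 bp
  1933 − 741 = 1192 bp
  2023 − 1933 = 90 bp
  2148 − 2023 = 125 bp
  2944 − 2148 = 796 bp
  3039 − 2944 = 95 bp
  wrap: 4964 − 3039 + 345 = 2270 bp
Sorted largest to smallest: 2270, 1192, 796, 396, 125, 95, 90 bp.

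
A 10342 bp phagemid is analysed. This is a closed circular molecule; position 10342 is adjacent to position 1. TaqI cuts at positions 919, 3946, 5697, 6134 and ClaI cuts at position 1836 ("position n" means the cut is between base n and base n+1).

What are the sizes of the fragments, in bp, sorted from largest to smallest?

5127, 2110, 1751, 917, 437 bp

Combined cut positions (sorted): 919, 1836, 3946, 5697, 6134.
Circular molecule, 5 cuts → 5 fragments:
  1836 − 919 = 917 bp
  3946 − 1836 = 2110 bp
  5697 − 3946 = 1751 bp
  6134 − 5697 = 437 bp
  wrap: 10342 − 6134 + 919 = 5127 bp
Sorted largest to smallest: 5127, 2110, 1751, 917, 437 bp.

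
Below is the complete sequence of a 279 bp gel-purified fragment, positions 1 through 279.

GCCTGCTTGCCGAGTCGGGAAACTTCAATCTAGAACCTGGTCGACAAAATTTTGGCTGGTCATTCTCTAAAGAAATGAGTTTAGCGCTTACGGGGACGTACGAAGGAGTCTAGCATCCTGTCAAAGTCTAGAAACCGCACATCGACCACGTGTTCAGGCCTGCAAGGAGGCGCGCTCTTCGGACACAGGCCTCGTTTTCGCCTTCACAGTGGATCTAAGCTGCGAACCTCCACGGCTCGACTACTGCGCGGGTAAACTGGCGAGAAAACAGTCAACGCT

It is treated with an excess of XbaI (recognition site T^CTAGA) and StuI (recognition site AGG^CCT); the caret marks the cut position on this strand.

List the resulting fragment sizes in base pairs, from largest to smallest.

98, 90, 31, 31, 29 bp

XbaI sites (TCTAGA) start at positions 29, 127.
XbaI cuts after the first base of each site, so after positions 29, 127.
StuI sites (AGGCCT) start at positions 156, 187.
StuI cuts after base 3 of each site, so after positions 158, 189.
Combined cut positions: 29, 127, 158, 189.
Linear molecule, 4 cuts → 5 fragments:
  1–29 → 29 bp
  30–127 → 98 bp
  128–158 → 31 bp
  159–189 → 31 bp
  190–279 → 90 bp
Sorted largest to smallest: 98, 90, 31, 31, 29 bp.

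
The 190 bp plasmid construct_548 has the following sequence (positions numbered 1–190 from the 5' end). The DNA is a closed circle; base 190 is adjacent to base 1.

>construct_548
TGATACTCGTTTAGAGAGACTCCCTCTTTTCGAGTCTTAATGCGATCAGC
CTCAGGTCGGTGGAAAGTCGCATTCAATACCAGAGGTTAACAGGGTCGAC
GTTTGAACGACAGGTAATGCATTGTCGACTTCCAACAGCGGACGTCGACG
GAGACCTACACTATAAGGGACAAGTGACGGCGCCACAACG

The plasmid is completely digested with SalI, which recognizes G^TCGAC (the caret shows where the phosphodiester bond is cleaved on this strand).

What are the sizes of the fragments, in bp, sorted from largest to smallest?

SalI sites (GTCGAC) start at positions 95, 124, 144.
SalI cuts after the first base of each site, so after positions 95, 124, 144.
Circular molecule, 3 cuts → 3 fragments:
  96–124 → 29 bp
  125–144 → 20 bp
  145–190 then 1–95 → 46 + 95 = 141 bp
Sorted largest to smallest: 141, 29, 20 bp.

141, 29, 20 bp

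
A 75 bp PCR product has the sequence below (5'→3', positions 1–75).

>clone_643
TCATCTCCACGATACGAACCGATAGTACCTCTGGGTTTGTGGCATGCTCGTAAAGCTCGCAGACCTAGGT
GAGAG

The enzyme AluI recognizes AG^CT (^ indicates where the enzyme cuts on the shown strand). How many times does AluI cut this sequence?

1

AGCT occurs starting at position 54.
AluI cuts at 1 site.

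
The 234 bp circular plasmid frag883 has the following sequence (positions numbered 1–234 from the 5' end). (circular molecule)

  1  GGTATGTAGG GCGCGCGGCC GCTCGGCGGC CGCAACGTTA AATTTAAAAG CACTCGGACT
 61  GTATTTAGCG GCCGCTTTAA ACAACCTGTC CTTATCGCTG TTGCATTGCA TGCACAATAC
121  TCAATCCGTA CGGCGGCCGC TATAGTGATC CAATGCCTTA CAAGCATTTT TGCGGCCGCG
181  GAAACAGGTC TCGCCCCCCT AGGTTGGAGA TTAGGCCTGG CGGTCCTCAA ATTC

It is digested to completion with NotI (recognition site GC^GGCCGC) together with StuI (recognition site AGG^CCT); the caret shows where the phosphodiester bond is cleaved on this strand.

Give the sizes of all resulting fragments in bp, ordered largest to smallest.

65, 42, 42, 39, 35, 11 bp

NotI sites (GCGGCCGC) start at positions 15, 26, 68, 133, 172.
NotI cuts after base 2 of each site, so after positions 16, 27, 69, 134, 173.
The StuI site (AGGCCT) starts at position 213.
StuI cuts after base 3 of each site, so after position 215.
Combined cut positions: 16, 27, 69, 134, 173, 215.
Circular molecule, 6 cuts → 6 fragments:
  17–27 → 11 bp
  28–69 → 42 bp
  70–134 → 65 bp
  135–173 → 39 bp
  174–215 → 42 bp
  216–234 then 1–16 → 19 + 16 = 35 bp
Sorted largest to smallest: 65, 42, 42, 39, 35, 11 bp.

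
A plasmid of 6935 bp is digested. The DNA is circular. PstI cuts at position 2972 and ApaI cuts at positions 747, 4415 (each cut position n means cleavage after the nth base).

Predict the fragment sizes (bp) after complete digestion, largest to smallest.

3267, 2225, 1443 bp

Combined cut positions (sorted): 747, 2972, 4415.
Circular molecule, 3 cuts → 3 fragments:
  2972 − 747 = 2225 bp
  4415 − 2972 = 1443 bp
  wrap: 6935 − 4415 + 747 = 3267 bp
Sorted largest to smallest: 3267, 2225, 1443 bp.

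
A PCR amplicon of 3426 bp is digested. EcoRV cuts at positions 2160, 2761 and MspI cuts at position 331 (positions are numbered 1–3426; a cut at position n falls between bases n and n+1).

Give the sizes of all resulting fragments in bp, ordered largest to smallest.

1829, 665, 601, 331 bp

Combined cut positions (sorted): 331, 2160, 2761.
Linear molecule, 3 cuts → 4 fragments:
  331 − 0 = 331 bp
  2160 − 331 = 1829 bp
  2761 − 2160 = 601 bp
  3426 − 2761 = 665 bp
Sorted largest to smallest: 1829, 665, 601, 331 bp.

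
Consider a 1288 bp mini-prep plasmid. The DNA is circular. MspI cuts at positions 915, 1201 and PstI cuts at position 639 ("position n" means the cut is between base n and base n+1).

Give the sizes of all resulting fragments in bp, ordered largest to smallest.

726, 286, 276 bp

Combined cut positions (sorted): 639, 915, 1201.
Circular molecule, 3 cuts → 3 fragments:
  915 − 639 = 276 bp
  1201 − 915 = 286 bp
  wrap: 1288 − 1201 + 639 = 726 bp
Sorted largest to smallest: 726, 286, 276 bp.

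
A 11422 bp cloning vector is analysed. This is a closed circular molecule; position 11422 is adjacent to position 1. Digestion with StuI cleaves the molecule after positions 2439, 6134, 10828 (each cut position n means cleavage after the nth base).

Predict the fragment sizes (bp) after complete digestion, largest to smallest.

Circular molecule, 3 cuts → 3 fragments:
  6134 − 2439 = 3695 bp
  10828 − 6134 = 4694 bp
  wrap: 11422 − 10828 + 2439 = 3033 bp
Sorted largest to smallest: 4694, 3695, 3033 bp.

4694, 3695, 3033 bp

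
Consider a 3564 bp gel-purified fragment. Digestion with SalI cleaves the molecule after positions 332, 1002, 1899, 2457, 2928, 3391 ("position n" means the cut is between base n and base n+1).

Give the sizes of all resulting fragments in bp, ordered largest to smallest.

897, 670, 558, 471, 463, 332, 173 bp

Linear molecule, 6 cuts → 7 fragments:
  332 − 0 = 332 bp
  1002 − 332 = 670 bp
  1899 − 1002 = 897 bp
  2457 − 1899 = 558 bp
  2928 − 2457 = 471 bp
  3391 − 2928 = 463 bp
  3564 − 3391 = 173 bp
Sorted largest to smallest: 897, 670, 558, 471, 463, 332, 173 bp.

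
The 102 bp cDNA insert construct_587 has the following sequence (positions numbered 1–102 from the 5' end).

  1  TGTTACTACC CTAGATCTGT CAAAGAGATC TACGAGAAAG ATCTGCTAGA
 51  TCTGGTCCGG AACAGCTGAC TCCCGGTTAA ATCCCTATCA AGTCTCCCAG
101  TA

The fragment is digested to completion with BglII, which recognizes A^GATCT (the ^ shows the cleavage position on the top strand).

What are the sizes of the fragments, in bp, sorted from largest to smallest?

54, 13, 13, 13, 9 bp

BglII sites (AGATCT) start at positions 13, 26, 39, 48.
BglII cuts after the first base of each site, so after positions 13, 26, 39, 48.
Linear molecule, 4 cuts → 5 fragments:
  1–13 → 13 bp
  14–26 → 13 bp
  27–39 → 13 bp
  40–48 → 9 bp
  49–102 → 54 bp
Sorted largest to smallest: 54, 13, 13, 13, 9 bp.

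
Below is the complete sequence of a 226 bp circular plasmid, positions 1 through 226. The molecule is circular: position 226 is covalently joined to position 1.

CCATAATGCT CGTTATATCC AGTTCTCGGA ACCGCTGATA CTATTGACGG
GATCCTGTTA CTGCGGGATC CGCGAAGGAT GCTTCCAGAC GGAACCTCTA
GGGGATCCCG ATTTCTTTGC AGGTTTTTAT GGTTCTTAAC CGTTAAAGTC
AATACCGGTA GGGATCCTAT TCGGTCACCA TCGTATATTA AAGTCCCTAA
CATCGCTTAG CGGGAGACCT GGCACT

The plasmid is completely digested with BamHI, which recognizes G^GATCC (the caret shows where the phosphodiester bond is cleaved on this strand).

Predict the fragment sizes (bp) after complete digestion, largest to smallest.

114, 59, 37, 16 bp

BamHI sites (GGATCC) start at positions 50, 66, 103, 162.
BamHI cuts after the first base of each site, so after positions 50, 66, 103, 162.
Circular molecule, 4 cuts → 4 fragments:
  51–66 → 16 bp
  67–103 → 37 bp
  104–162 → 59 bp
  163–226 then 1–50 → 64 + 50 = 114 bp
Sorted largest to smallest: 114, 59, 37, 16 bp.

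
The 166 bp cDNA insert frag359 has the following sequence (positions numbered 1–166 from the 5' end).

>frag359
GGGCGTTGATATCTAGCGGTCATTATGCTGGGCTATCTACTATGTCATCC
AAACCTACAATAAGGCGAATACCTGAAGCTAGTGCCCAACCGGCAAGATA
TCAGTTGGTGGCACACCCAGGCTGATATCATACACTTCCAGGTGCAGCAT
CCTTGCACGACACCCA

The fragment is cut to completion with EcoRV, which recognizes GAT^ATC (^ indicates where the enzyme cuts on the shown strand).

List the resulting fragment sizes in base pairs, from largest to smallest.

89, 40, 27, 10 bp

EcoRV sites (GATATC) start at positions 8, 97, 124.
EcoRV cuts after base 3 of each site, so after positions 10, 99, 126.
Linear molecule, 3 cuts → 4 fragments:
  1–10 → 10 bp
  11–99 → 89 bp
  100–126 → 27 bp
  127–166 → 40 bp
Sorted largest to smallest: 89, 40, 27, 10 bp.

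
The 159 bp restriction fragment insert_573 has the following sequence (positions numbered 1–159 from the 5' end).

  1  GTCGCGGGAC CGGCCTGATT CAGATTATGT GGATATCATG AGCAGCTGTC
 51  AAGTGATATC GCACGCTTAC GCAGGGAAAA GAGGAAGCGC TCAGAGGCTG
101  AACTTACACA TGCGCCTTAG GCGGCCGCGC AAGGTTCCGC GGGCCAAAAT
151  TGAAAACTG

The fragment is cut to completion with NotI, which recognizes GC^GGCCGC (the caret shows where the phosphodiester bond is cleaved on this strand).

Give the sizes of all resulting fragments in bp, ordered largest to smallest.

122, 37 bp

The NotI site (GCGGCCGC) starts at position 121.
NotI cuts after base 2 of each site, so after position 122.
Linear molecule, 1 cut → 2 fragments:
  1–122 → 122 bp
  123–159 → 37 bp
Sorted largest to smallest: 122, 37 bp.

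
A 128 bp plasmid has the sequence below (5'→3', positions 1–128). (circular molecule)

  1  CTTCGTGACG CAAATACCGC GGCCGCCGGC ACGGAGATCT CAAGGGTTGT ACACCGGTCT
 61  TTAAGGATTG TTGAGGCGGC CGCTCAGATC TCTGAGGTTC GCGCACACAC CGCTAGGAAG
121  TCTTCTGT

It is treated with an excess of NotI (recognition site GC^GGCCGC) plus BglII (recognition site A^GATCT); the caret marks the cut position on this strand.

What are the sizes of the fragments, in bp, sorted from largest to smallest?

NotI sites (GCGGCCGC) start at positions 19, 76.
NotI cuts after base 2 of each site, so after positions 20, 77.
BglII sites (AGATCT) start at positions 35, 86.
BglII cuts after the first base of each site, so after positions 35, 86.
Combined cut positions: 20, 35, 77, 86.
Circular molecule, 4 cuts → 4 fragments:
  21–35 → 15 bp
  36–77 → 42 bp
  78–86 → 9 bp
  87–128 then 1–20 → 42 + 20 = 62 bp
Sorted largest to smallest: 62, 42, 15, 9 bp.

62, 42, 15, 9 bp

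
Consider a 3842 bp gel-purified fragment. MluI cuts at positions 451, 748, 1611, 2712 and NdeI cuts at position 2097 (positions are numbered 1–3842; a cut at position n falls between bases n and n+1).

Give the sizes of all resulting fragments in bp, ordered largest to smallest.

1130, 863, 615, 486, 451, 297 bp

Combined cut positions (sorted): 451, 748, 1611, 2097, 2712.
Linear molecule, 5 cuts → 6 fragments:
  451 − 0 = 451 bp
  748 − 451 = 297 bp
  1611 − 748 = 863 bp
  2097 − 1611 = 486 bp
  2712 − 2097 = 615 bp
  3842 − 2712 = 1130 bp
Sorted largest to smallest: 1130, 863, 615, 486, 451, 297 bp.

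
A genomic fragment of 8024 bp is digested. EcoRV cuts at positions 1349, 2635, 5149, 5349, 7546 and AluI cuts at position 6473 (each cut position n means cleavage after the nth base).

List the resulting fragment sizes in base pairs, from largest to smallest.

Combined cut positions (sorted): 1349, 2635, 5149, 5349, 6473, 7546.
Linear molecule, 6 cuts → 7 fragments:
  1349 − 0 = 1349 bp
  2635 − 1349 = 1286 bp
  5149 − 2635 = 2514 bp
  5349 − 5149 = 200 bp
  6473 − 5349 = 1124 bp
  7546 − 6473 = 1073 bp
  8024 − 7546 = 478 bp
Sorted largest to smallest: 2514, 1349, 1286, 1124, 1073, 478, 200 bp.

2514, 1349, 1286, 1124, 1073, 478, 200 bp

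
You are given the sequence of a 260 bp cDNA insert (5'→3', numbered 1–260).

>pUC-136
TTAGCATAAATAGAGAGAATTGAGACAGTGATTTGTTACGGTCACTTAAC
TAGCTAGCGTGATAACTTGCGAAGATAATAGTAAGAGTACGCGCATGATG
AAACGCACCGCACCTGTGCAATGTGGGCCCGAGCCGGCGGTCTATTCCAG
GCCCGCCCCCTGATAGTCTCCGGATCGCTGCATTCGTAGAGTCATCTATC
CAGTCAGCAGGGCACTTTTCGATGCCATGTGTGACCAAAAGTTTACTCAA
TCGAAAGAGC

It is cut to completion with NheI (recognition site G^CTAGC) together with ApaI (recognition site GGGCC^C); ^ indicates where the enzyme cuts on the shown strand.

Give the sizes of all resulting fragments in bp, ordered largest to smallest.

The NheI site (GCTAGC) starts at position 53.
NheI cuts after the first base of each site, so after position 53.
The ApaI site (GGGCCC) starts at position 125.
ApaI cuts after base 5 of each site (before the last base), so after position 129.
Combined cut positions: 53, 129.
Linear molecule, 2 cuts → 3 fragments:
  1–53 → 53 bp
  54–129 → 76 bp
  130–260 → 131 bp
Sorted largest to smallest: 131, 76, 53 bp.

131, 76, 53 bp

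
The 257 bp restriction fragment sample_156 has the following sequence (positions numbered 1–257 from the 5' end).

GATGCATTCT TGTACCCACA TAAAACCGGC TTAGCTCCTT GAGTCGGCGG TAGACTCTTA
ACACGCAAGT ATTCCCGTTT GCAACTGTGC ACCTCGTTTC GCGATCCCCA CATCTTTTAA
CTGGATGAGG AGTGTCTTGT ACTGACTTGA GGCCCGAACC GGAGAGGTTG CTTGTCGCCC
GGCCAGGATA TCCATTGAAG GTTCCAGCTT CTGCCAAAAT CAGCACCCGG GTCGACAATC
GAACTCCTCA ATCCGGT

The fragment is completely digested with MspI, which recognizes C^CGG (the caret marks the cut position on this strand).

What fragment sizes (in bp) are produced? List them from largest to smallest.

MspI sites (CCGG) start at positions 26, 159, 179, 227, 253.
MspI cuts after the first base of each site, so after positions 26, 159, 179, 227, 253.
Linear molecule, 5 cuts → 6 fragments:
  1–26 → 26 bp
  27–159 → 133 bp
  160–179 → 20 bp
  180–227 → 48 bp
  228–253 → 26 bp
  254–257 → 4 bp
Sorted largest to smallest: 133, 48, 26, 26, 20, 4 bp.

133, 48, 26, 26, 20, 4 bp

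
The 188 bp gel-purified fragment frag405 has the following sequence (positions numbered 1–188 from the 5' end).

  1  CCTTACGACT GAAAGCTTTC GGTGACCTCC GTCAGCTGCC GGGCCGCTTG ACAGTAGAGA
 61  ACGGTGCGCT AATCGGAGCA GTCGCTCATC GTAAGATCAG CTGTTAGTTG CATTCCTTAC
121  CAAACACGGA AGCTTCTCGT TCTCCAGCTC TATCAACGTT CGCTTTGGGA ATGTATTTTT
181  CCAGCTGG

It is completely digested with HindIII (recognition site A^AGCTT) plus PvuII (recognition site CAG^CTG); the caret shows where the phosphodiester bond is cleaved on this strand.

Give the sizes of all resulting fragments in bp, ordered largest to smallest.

HindIII sites (AAGCTT) start at positions 13, 130.
HindIII cuts after the first base of each site, so after positions 13, 130.
PvuII sites (CAGCTG) start at positions 33, 98, 182.
PvuII cuts after base 3 of each site, so after positions 35, 100, 184.
Combined cut positions: 13, 35, 100, 130, 184.
Linear molecule, 5 cuts → 6 fragments:
  1–13 → 13 bp
  14–35 → 22 bp
  36–100 → 65 bp
  101–130 → 30 bp
  131–184 → 54 bp
  185–188 → 4 bp
Sorted largest to smallest: 65, 54, 30, 22, 13, 4 bp.

65, 54, 30, 22, 13, 4 bp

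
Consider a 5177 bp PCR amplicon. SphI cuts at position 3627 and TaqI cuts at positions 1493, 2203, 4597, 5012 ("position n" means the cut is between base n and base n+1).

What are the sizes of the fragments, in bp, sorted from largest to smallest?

Combined cut positions (sorted): 1493, 2203, 3627, 4597, 5012.
Linear molecule, 5 cuts → 6 fragments:
  1493 − 0 = 1493 bp
  2203 − 1493 = 710 bp
  3627 − 2203 = 1424 bp
  4597 − 3627 = 970 bp
  5012 − 4597 = 415 bp
  5177 − 5012 = 165 bp
Sorted largest to smallest: 1493, 1424, 970, 710, 415, 165 bp.

1493, 1424, 970, 710, 415, 165 bp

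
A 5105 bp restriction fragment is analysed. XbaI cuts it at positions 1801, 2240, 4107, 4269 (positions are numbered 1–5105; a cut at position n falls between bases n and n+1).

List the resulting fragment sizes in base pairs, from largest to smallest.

1867, 1801, 836, 439, 162 bp

Linear molecule, 4 cuts → 5 fragments:
  1801 − 0 = 1801 bp
  2240 − 1801 = 439 bp
  4107 − 2240 = 1867 bp
  4269 − 4107 = 162 bp
  5105 − 4269 = 836 bp
Sorted largest to smallest: 1867, 1801, 836, 439, 162 bp.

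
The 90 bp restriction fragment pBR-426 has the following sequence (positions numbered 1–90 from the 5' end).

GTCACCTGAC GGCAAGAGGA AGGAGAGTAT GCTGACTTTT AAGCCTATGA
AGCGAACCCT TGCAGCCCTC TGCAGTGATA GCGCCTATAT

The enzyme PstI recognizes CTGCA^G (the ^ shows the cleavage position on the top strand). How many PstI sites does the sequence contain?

1

CTGCAG occurs starting at position 70.
PstI cuts at 1 site.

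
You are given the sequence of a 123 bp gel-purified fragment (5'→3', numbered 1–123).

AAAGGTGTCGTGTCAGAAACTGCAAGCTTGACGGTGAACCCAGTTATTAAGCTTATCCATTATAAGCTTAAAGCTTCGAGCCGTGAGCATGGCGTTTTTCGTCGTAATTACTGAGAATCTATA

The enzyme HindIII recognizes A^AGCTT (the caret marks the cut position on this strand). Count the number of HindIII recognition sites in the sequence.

AAGCTT occurs starting at positions 24, 49, 64, 71.
HindIII cuts at 4 sites.

4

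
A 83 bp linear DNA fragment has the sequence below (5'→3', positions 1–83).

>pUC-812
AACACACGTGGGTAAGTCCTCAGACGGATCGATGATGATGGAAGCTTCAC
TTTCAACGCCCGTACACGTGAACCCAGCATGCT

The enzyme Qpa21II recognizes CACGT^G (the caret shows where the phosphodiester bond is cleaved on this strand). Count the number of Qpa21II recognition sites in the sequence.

CACGTG occurs starting at positions 5, 65.
Qpa21II cuts at 2 sites.

2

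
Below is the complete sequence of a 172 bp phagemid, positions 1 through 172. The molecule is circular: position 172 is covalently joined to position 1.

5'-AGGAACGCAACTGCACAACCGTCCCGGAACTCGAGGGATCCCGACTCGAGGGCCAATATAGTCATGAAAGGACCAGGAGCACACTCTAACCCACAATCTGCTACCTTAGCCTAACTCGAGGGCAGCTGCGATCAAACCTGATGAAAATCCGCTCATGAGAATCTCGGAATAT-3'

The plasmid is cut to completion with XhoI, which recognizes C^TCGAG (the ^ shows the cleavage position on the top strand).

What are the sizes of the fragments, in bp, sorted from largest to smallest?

XhoI sites (CTCGAG) start at positions 30, 45, 115.
XhoI cuts after the first base of each site, so after positions 30, 45, 115.
Circular molecule, 3 cuts → 3 fragments:
  31–45 → 15 bp
  46–115 → 70 bp
  116–172 then 1–30 → 57 + 30 = 87 bp
Sorted largest to smallest: 87, 70, 15 bp.

87, 70, 15 bp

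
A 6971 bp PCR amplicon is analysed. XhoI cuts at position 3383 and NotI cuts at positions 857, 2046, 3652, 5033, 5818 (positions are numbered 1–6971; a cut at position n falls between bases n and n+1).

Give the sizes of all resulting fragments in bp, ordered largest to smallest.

Combined cut positions (sorted): 857, 2046, 3383, 3652, 5033, 5818.
Linear molecule, 6 cuts → 7 fragments:
  857 − 0 = 857 bp
  2046 − 857 = 1189 bp
  3383 − 2046 = 1337 bp
  3652 − 3383 = 269 bp
  5033 − 3652 = 1381 bp
  5818 − 5033 = 785 bp
  6971 − 5818 = 1153 bp
Sorted largest to smallest: 1381, 1337, 1189, 1153, 857, 785, 269 bp.

1381, 1337, 1189, 1153, 857, 785, 269 bp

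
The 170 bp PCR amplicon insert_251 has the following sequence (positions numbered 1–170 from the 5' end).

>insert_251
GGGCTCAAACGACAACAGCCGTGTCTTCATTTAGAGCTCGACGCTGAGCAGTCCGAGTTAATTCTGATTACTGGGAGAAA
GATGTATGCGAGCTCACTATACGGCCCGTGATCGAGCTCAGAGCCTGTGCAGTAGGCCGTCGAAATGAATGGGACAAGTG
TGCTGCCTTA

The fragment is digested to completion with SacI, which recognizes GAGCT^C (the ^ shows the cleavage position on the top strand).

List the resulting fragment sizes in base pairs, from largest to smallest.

56, 52, 38, 24 bp

SacI sites (GAGCTC) start at positions 34, 90, 114.
SacI cuts after base 5 of each site (before the last base), so after positions 38, 94, 118.
Linear molecule, 3 cuts → 4 fragments:
  1–38 → 38 bp
  39–94 → 56 bp
  95–118 → 24 bp
  119–170 → 52 bp
Sorted largest to smallest: 56, 52, 38, 24 bp.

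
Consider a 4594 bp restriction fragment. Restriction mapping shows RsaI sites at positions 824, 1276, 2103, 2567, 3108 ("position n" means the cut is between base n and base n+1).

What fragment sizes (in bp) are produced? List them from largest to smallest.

Linear molecule, 5 cuts → 6 fragments:
  824 − 0 = 824 bp
  1276 − 824 = 452 bp
  2103 − 1276 = 827 bp
  2567 − 2103 = 464 bp
  3108 − 2567 = 541 bp
  4594 − 3108 = 1486 bp
Sorted largest to smallest: 1486, 827, 824, 541, 464, 452 bp.

1486, 827, 824, 541, 464, 452 bp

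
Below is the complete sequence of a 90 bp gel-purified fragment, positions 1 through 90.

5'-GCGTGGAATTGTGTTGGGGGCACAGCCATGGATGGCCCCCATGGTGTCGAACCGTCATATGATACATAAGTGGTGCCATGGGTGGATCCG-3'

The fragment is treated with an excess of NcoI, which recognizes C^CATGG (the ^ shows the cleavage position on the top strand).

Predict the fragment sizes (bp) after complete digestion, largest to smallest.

NcoI sites (CCATGG) start at positions 26, 39, 76.
NcoI cuts after the first base of each site, so after positions 26, 39, 76.
Linear molecule, 3 cuts → 4 fragments:
  1–26 → 26 bp
  27–39 → 13 bp
  40–76 → 37 bp
  77–90 → 14 bp
Sorted largest to smallest: 37, 26, 14, 13 bp.

37, 26, 14, 13 bp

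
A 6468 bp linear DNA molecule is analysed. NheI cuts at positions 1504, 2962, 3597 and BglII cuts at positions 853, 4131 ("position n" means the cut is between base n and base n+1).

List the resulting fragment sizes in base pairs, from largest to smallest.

Combined cut positions (sorted): 853, 1504, 2962, 3597, 4131.
Linear molecule, 5 cuts → 6 fragments:
  853 − 0 = 853 bp
  1504 − 853 = 651 bp
  2962 − 1504 = 1458 bp
  3597 − 2962 = 635 bp
  4131 − 3597 = 534 bp
  6468 − 4131 = 2337 bp
Sorted largest to smallest: 2337, 1458, 853, 651, 635, 534 bp.

2337, 1458, 853, 651, 635, 534 bp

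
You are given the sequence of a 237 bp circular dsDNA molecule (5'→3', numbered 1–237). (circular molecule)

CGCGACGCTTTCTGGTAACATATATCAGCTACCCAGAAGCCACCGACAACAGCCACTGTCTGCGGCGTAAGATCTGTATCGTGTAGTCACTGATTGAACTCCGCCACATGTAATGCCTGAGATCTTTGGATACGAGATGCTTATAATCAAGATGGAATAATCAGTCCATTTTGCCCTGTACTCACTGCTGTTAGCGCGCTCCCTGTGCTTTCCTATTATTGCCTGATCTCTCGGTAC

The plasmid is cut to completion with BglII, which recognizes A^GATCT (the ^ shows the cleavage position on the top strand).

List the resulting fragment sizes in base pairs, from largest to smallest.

187, 50 bp

BglII sites (AGATCT) start at positions 70, 120.
BglII cuts after the first base of each site, so after positions 70, 120.
Circular molecule, 2 cuts → 2 fragments:
  71–120 → 50 bp
  121–237 then 1–70 → 117 + 70 = 187 bp
Sorted largest to smallest: 187, 50 bp.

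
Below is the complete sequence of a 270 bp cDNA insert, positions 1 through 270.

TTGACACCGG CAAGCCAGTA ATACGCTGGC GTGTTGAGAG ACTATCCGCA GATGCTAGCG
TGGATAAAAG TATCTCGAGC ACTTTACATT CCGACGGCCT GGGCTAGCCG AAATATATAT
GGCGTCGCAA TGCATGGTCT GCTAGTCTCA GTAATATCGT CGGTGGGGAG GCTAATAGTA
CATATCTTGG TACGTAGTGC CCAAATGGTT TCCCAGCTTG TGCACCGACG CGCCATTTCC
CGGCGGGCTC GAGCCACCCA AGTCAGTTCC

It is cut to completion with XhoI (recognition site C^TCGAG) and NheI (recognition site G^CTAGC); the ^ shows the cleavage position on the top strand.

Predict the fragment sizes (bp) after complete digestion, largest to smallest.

XhoI sites (CTCGAG) start at positions 74, 248.
XhoI cuts after the first base of each site, so after positions 74, 248.
NheI sites (GCTAGC) start at positions 54, 103.
NheI cuts after the first base of each site, so after positions 54, 103.
Combined cut positions: 54, 74, 103, 248.
Linear molecule, 4 cuts → 5 fragments:
  1–54 → 54 bp
  55–74 → 20 bp
  75–103 → 29 bp
  104–248 → 145 bp
  249–270 → 22 bp
Sorted largest to smallest: 145, 54, 29, 22, 20 bp.

145, 54, 29, 22, 20 bp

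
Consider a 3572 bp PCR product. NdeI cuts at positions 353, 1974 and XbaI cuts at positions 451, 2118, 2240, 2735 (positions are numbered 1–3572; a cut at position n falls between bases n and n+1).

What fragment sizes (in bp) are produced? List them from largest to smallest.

1523, 837, 495, 353, 144, 122, 98 bp

Combined cut positions (sorted): 353, 451, 1974, 2118, 2240, 2735.
Linear molecule, 6 cuts → 7 fragments:
  353 − 0 = 353 bp
  451 − 353 = 98 bp
  1974 − 451 = 1523 bp
  2118 − 1974 = 144 bp
  2240 − 2118 = 122 bp
  2735 − 2240 = 495 bp
  3572 − 2735 = 837 bp
Sorted largest to smallest: 1523, 837, 495, 353, 144, 122, 98 bp.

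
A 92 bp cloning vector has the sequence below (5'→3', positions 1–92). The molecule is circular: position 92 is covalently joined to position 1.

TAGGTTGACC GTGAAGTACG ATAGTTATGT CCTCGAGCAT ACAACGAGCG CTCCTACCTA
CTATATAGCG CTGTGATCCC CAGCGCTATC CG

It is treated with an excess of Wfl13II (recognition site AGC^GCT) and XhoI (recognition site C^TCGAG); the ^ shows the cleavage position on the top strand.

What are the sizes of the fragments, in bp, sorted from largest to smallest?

40, 20, 17, 15 bp

Wfl13II sites (AGCGCT) start at positions 47, 67, 82.
Wfl13II cuts after base 3 of each site, so after positions 49, 69, 84.
The XhoI site (CTCGAG) starts at position 32.
XhoI cuts after the first base of each site, so after position 32.
Combined cut positions: 32, 49, 69, 84.
Circular molecule, 4 cuts → 4 fragments:
  33–49 → 17 bp
  50–69 → 20 bp
  70–84 → 15 bp
  85–92 then 1–32 → 8 + 32 = 40 bp
Sorted largest to smallest: 40, 20, 17, 15 bp.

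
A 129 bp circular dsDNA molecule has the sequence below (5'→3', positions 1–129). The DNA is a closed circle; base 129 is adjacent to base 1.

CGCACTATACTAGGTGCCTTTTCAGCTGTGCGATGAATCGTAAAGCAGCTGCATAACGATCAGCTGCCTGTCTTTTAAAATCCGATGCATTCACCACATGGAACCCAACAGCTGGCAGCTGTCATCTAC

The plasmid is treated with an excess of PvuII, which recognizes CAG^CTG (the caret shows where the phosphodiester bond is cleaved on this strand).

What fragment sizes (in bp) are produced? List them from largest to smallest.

48, 36, 23, 15, 7 bp

PvuII sites (CAGCTG) start at positions 23, 46, 61, 109, 116.
PvuII cuts after base 3 of each site, so after positions 25, 48, 63, 111, 118.
Circular molecule, 5 cuts → 5 fragments:
  26–48 → 23 bp
  49–63 → 15 bp
  64–111 → 48 bp
  112–118 → 7 bp
  119–129 then 1–25 → 11 + 25 = 36 bp
Sorted largest to smallest: 48, 36, 23, 15, 7 bp.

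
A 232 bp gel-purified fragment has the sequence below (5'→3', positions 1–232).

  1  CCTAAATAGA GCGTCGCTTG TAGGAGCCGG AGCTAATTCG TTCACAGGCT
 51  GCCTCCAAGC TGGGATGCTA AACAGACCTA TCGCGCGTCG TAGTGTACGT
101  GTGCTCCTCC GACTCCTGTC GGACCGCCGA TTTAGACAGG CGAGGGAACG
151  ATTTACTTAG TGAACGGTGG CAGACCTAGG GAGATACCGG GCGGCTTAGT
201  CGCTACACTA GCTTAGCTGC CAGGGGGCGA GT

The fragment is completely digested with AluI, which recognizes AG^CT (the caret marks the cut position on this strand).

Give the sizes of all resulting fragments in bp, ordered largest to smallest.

152, 32, 27, 16, 5 bp

AluI sites (AGCT) start at positions 31, 58, 210, 215.
AluI cuts after base 2 of each site, so after positions 32, 59, 211, 216.
Linear molecule, 4 cuts → 5 fragments:
  1–32 → 32 bp
  33–59 → 27 bp
  60–211 → 152 bp
  212–216 → 5 bp
  217–232 → 16 bp
Sorted largest to smallest: 152, 32, 27, 16, 5 bp.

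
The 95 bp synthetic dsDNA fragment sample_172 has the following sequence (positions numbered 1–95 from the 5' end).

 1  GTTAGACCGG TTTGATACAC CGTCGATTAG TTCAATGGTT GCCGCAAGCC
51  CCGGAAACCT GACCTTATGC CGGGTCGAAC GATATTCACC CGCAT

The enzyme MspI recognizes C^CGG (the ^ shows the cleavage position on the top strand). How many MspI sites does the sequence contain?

3

CCGG occurs starting at positions 7, 51, 70.
MspI cuts at 3 sites.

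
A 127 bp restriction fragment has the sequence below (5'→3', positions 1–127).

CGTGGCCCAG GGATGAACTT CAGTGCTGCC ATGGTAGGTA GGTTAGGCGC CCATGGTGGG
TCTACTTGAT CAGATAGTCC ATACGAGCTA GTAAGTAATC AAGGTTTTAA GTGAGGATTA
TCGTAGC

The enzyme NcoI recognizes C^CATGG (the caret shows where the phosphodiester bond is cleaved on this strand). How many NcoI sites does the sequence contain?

CCATGG occurs starting at positions 29, 51.
NcoI cuts at 2 sites.

2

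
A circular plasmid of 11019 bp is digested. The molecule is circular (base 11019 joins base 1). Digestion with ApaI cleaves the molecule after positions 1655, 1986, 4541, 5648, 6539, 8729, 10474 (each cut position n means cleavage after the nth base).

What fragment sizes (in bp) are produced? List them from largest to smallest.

2555, 2200, 2190, 1745, 1107, 891, 331 bp

Circular molecule, 7 cuts → 7 fragments:
  1986 − 1655 = 331 bp
  4541 − 1986 = 2555 bp
  5648 − 4541 = 1107 bp
  6539 − 5648 = 891 bp
  8729 − 6539 = 2190 bp
  10474 − 8729 = 1745 bp
  wrap: 11019 − 10474 + 1655 = 2200 bp
Sorted largest to smallest: 2555, 2200, 2190, 1745, 1107, 891, 331 bp.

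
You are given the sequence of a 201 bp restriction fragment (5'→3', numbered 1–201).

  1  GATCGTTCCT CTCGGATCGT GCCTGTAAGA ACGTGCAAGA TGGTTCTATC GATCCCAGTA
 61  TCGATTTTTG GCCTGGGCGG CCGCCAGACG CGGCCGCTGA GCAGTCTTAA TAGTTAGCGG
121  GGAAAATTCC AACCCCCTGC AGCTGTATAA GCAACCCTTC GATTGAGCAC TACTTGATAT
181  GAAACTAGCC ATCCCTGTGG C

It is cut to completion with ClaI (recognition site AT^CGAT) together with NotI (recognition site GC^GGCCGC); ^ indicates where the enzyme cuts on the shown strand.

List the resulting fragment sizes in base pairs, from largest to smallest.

110, 49, 17, 13, 12 bp

ClaI sites (ATCGAT) start at positions 48, 60.
ClaI cuts after base 2 of each site, so after positions 49, 61.
NotI sites (GCGGCCGC) start at positions 77, 90.
NotI cuts after base 2 of each site, so after positions 78, 91.
Combined cut positions: 49, 61, 78, 91.
Linear molecule, 4 cuts → 5 fragments:
  1–49 → 49 bp
  50–61 → 12 bp
  62–78 → 17 bp
  79–91 → 13 bp
  92–201 → 110 bp
Sorted largest to smallest: 110, 49, 17, 13, 12 bp.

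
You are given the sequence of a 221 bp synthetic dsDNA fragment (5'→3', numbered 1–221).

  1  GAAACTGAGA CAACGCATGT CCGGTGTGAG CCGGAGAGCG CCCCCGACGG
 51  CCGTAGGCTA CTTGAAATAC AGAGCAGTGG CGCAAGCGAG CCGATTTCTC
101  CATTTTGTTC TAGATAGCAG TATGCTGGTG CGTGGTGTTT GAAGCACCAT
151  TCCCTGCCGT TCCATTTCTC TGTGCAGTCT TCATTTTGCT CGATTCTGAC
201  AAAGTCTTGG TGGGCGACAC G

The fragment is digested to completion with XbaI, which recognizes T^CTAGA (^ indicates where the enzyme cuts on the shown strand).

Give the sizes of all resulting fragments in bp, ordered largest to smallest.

112, 109 bp

The XbaI site (TCTAGA) starts at position 109.
XbaI cuts after the first base of each site, so after position 109.
Linear molecule, 1 cut → 2 fragments:
  1–109 → 109 bp
  110–221 → 112 bp
Sorted largest to smallest: 112, 109 bp.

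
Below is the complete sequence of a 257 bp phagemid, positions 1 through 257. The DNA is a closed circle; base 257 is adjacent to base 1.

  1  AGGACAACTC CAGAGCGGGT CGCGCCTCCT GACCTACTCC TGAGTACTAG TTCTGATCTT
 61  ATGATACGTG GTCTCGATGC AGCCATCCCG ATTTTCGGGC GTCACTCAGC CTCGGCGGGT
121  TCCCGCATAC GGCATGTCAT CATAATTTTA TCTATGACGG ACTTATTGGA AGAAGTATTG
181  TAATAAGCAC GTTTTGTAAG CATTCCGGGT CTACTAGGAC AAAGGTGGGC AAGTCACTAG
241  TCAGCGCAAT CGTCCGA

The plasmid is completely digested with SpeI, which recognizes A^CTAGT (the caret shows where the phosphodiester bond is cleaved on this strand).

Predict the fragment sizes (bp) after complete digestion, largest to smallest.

SpeI sites (ACTAGT) start at positions 46, 236.
SpeI cuts after the first base of each site, so after positions 46, 236.
Circular molecule, 2 cuts → 2 fragments:
  47–236 → 190 bp
  237–257 then 1–46 → 21 + 46 = 67 bp
Sorted largest to smallest: 190, 67 bp.

190, 67 bp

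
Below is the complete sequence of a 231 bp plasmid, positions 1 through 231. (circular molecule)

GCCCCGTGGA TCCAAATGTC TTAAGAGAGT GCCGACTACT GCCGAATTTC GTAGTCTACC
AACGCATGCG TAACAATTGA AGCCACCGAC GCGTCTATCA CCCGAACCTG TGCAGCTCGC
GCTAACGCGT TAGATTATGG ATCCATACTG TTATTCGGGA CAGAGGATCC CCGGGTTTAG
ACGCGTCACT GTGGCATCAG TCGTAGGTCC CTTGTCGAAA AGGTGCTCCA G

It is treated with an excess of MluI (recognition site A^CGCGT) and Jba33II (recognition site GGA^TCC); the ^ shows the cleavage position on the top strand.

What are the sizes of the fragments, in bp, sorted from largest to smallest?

79, 60, 36, 26, 16, 14 bp

MluI sites (ACGCGT) start at positions 89, 125, 181.
MluI cuts after the first base of each site, so after positions 89, 125, 181.
Jba33II sites (GGATCC) start at positions 8, 139, 165.
Jba33II cuts after base 3 of each site, so after positions 10, 141, 167.
Combined cut positions: 10, 89, 125, 141, 167, 181.
Circular molecule, 6 cuts → 6 fragments:
  11–89 → 79 bp
  90–125 → 36 bp
  126–141 → 16 bp
  142–167 → 26 bp
  168–181 → 14 bp
  182–231 then 1–10 → 50 + 10 = 60 bp
Sorted largest to smallest: 79, 60, 36, 26, 16, 14 bp.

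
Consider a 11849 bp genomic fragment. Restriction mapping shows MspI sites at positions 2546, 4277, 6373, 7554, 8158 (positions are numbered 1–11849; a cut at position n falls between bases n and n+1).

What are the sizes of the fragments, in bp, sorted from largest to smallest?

Linear molecule, 5 cuts → 6 fragments:
  2546 − 0 = 2546 bp
  4277 − 2546 = 1731 bp
  6373 − 4277 = 2096 bp
  7554 − 6373 = 1181 bp
  8158 − 7554 = 604 bp
  11849 − 8158 = 3691 bp
Sorted largest to smallest: 3691, 2546, 2096, 1731, 1181, 604 bp.

3691, 2546, 2096, 1731, 1181, 604 bp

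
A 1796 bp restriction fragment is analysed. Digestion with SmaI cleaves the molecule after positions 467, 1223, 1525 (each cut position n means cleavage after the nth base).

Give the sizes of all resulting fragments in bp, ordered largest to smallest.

756, 467, 302, 271 bp

Linear molecule, 3 cuts → 4 fragments:
  467 − 0 = 467 bp
  1223 − 467 = 756 bp
  1525 − 1223 = 302 bp
  1796 − 1525 = 271 bp
Sorted largest to smallest: 756, 467, 302, 271 bp.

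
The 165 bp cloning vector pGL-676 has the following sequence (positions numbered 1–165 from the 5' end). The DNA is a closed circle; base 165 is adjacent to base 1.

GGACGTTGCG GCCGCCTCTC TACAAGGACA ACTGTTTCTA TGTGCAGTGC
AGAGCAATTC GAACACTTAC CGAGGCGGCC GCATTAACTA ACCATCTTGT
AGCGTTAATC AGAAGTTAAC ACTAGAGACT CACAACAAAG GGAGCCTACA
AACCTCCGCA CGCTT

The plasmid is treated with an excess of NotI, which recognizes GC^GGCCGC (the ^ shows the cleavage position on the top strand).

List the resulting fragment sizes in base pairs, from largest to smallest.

98, 67 bp

NotI sites (GCGGCCGC) start at positions 8, 75.
NotI cuts after base 2 of each site, so after positions 9, 76.
Circular molecule, 2 cuts → 2 fragments:
  10–76 → 67 bp
  77–165 then 1–9 → 89 + 9 = 98 bp
Sorted largest to smallest: 98, 67 bp.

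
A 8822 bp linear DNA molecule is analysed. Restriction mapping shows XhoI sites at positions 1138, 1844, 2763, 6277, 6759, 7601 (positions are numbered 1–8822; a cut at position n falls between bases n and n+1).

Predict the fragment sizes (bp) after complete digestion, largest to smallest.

Linear molecule, 6 cuts → 7 fragments:
  1138 − 0 = 1138 bp
  1844 − 1138 = 706 bp
  2763 − 1844 = 919 bp
  6277 − 2763 = 3514 bp
  6759 − 6277 = 482 bp
  7601 − 6759 = 842 bp
  8822 − 7601 = 1221 bp
Sorted largest to smallest: 3514, 1221, 1138, 919, 842, 706, 482 bp.

3514, 1221, 1138, 919, 842, 706, 482 bp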